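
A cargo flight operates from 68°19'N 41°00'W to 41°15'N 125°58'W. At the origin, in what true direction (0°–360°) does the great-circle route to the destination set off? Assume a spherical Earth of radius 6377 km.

283.7°

θ = atan2( sin Δλ·cos φ₂ ,  cos φ₁ sin φ₂ − sin φ₁ cos φ₂ cos Δλ )
  = atan2(-0.7489, +0.1823) = 283.68°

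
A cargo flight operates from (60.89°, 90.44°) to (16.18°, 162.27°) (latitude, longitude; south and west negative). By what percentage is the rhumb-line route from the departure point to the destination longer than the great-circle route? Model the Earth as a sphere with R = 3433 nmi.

Great circle: σ = 1.1711 rad → d_gc = Rσ = 4020.3 nmi
Rhumb: Δφ = -0.7803, Δλ = +1.2537, Δψ = -1.0622, q = Δφ/Δψ = 0.7346 → d_rh = R√(Δφ²+q²Δλ²) = 4144.0 nmi
Excess = (4144.0 − 4020.3) / 4020.3 = 123.7 / 4020.3 = 3.08% ≈ 3.1%

3.1%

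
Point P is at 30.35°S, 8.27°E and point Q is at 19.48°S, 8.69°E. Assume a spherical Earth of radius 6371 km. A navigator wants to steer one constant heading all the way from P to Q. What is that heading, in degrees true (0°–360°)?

2.0°

Meridional parts: M(φ₁)=-0.5564, M(φ₂)=-0.3467 → ΔM = +0.2096;  Δλ = +0.0073 rad
tan C = Δλ / ΔM = +0.0350 → C = 2.00°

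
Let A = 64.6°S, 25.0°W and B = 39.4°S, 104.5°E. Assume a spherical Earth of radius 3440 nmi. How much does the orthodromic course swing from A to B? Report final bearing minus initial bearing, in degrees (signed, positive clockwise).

Initial bearing θ₁ = atan2(sin Δλ cos φ₂, cos φ₁ sin φ₂ − sin φ₁ cos φ₂ cos Δλ) = 140.22°
Final bearing θ₂ = (initial bearing from the destination back to the start) + 180° = 20.80°
Δθ = θ₂ − θ₁ = -119.4°

-119.4°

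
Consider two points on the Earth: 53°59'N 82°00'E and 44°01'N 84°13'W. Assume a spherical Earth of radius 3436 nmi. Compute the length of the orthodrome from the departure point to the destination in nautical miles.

cos σ = sin φ₁ sin φ₂ + cos φ₁ cos φ₂ cos Δλ
      = sin(53.98°)sin(44.02°) + cos(53.98°)cos(44.02°)cos(-166.22°) = 0.1514
σ = 81.295° → d = Rσ = 3436·1.41886 = 4875 nmi

4875 nmi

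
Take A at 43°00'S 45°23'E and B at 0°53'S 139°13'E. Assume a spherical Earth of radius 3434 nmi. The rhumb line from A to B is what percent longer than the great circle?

2.3%

Great circle: σ = 1.6092 rad → d_gc = Rσ = 5525.9 nmi
Rhumb: Δφ = +0.7351, Δλ = +1.6377, Δψ = +0.8174, q = Δφ/Δψ = 0.8993 → d_rh = R√(Δφ²+q²Δλ²) = 5652.3 nmi
Excess = (5652.3 − 5525.9) / 5525.9 = 126.4 / 5525.9 = 2.29% ≈ 2.3%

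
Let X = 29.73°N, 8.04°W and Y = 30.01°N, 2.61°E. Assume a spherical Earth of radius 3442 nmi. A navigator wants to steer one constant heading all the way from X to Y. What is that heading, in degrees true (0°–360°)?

Meridional parts: M(φ₁)=+0.5439, M(φ₂)=+0.5495 → ΔM = +0.0056;  Δλ = +0.1859 rad
tan C = Δλ / ΔM = +32.9829 → C = 88.26°

88.3°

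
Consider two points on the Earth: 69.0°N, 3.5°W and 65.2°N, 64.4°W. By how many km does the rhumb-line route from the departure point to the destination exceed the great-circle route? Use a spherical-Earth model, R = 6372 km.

Great circle: cos σ = sin φ₁ sin φ₂ + cos φ₁ cos φ₂ cos Δλ,  σ = 0.4012 rad → d_gc = 2556.5 km
Rhumb line: Δψ = -0.1708, q = Δφ/Δψ = 0.3883, d_rh = R√(Δφ²+q²Δλ²) = 2663.3 km
Excess = 2663.3 − 2556.5 = 106.8 ≈ 107 km

107 km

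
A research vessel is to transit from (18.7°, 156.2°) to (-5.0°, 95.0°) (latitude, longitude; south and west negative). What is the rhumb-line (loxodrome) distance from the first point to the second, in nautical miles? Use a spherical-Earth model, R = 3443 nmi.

Rhumb course C = atan2(Δλ, Δψ) with Δψ = ln[tan(π/4+φ₂/2)/tan(π/4+φ₁/2)] = -0.4197, Δλ = -1.0681 → C = 248.55°
d = R·|Δφ| / |cos C| = 3443·0.41364 / 0.36571 = 3894 nmi

3894 nmi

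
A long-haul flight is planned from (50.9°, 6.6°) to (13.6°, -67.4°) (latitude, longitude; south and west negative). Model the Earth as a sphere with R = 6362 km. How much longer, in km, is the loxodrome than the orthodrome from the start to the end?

187 km

Great circle: cos σ = sin φ₁ sin φ₂ + cos φ₁ cos φ₂ cos Δλ,  σ = 1.2117 rad → d_gc = 7708.7 km
Rhumb line: Δψ = -0.7957, q = Δφ/Δψ = 0.8181, d_rh = R√(Δφ²+q²Δλ²) = 7895.9 km
Excess = 7895.9 − 7708.7 = 187.2 ≈ 187 km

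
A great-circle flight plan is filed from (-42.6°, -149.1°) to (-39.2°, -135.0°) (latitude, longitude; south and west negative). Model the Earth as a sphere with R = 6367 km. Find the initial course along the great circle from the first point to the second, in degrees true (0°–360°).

N = sin Δλ·cos φ₂ = +0.1888;  D = cos φ₁ sin φ₂ − sin φ₁ cos φ₂ cos Δλ = +0.0435
initial course = atan2(N, D) = 77.02°

77.0°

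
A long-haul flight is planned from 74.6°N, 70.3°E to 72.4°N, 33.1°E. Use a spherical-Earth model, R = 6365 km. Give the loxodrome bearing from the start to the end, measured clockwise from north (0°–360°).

258.2°

Meridional parts: M(φ₁)=+2.0010, M(φ₂)=+1.8656 → ΔM = -0.1354;  Δλ = -0.6493 rad
tan C = Δλ / ΔM = +4.7954 → C = 258.22°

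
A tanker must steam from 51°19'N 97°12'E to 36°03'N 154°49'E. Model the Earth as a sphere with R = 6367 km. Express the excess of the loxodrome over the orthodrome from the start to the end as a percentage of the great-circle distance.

Great circle: σ = 0.7524 rad → d_gc = Rσ = 4790.8 km
Rhumb: Δφ = -0.2665, Δλ = +1.0056, Δψ = -0.3716, q = Δφ/Δψ = 0.7171 → d_rh = R√(Δφ²+q²Δλ²) = 4894.6 km
Excess = (4894.6 − 4790.8) / 4790.8 = 103.8 / 4790.8 = 2.17% ≈ 2.2%

2.2%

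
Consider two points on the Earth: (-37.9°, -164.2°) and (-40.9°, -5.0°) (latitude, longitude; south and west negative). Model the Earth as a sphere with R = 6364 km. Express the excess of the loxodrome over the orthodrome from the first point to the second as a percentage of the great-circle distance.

24.3%

Great circle: σ = 1.7268 rad → d_gc = Rσ = 10989.3 km
Rhumb: Δφ = -0.0524, Δλ = +2.7786, Δψ = -0.0678, q = Δφ/Δψ = 0.7725 → d_rh = R√(Δφ²+q²Δλ²) = 13664.5 km
Excess = (13664.5 − 10989.3) / 10989.3 = 2675.2 / 10989.3 = 24.34% ≈ 24.3%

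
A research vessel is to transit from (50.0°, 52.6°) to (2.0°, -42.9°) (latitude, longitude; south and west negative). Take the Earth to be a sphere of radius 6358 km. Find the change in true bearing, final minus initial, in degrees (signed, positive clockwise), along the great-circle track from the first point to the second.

Initial bearing θ₁ = atan2(sin Δλ cos φ₂, cos φ₁ sin φ₂ − sin φ₁ cos φ₂ cos Δλ) = 275.50°
Final bearing θ₂ = (initial bearing from the destination back to the start) + 180° = 219.81°
Δθ = θ₂ − θ₁ = -55.7°

-55.7°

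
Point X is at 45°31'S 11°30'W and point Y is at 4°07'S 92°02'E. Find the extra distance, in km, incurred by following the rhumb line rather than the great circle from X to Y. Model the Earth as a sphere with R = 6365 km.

389 km

Great circle: cos σ = sin φ₁ sin φ₂ + cos φ₁ cos φ₂ cos Δλ,  σ = 1.6834 rad → d_gc = 10714.62 km
Rhumb line: Δψ = +0.8223, q = Δφ/Δψ = 0.8787, d_rh = R√(Δφ²+q²Δλ²) = 11104.11 km
Excess = 11104.11 − 10714.62 = 389.49 ≈ 389 km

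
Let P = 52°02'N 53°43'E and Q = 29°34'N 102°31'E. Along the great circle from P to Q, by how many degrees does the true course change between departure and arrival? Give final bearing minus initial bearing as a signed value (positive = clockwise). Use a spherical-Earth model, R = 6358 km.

+33.6°

Initial bearing θ₁ = atan2(sin Δλ cos φ₂, cos φ₁ sin φ₂ − sin φ₁ cos φ₂ cos Δλ) = 102.75°
Final bearing θ₂ = (initial bearing from the destination back to the start) + 180° = 136.38°
Δθ = θ₂ − θ₁ = +33.6°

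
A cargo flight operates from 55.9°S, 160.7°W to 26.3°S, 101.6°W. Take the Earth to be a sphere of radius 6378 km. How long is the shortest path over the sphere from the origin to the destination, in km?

cos σ = sin φ₁ sin φ₂ + cos φ₁ cos φ₂ cos Δλ
      = sin(-55.90°)sin(-26.30°) + cos(-55.90°)cos(-26.30°)cos(59.10°) = 0.6250
σ = 51.318° → d = Rσ = 6378·0.89567 = 5713 km

5713 km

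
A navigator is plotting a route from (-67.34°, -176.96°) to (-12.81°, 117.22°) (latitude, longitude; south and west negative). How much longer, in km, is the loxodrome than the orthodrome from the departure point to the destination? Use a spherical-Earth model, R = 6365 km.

Great circle: cos σ = sin φ₁ sin φ₂ + cos φ₁ cos φ₂ cos Δλ,  σ = 1.2042 rad → d_gc = 7664.453 km
Rhumb line: Δψ = +1.3822, q = Δφ/Δψ = 0.6886, d_rh = R√(Δφ²+q²Δλ²) = 7876.954 km
Excess = 7876.954 − 7664.453 = 212.501 ≈ 213 km

213 km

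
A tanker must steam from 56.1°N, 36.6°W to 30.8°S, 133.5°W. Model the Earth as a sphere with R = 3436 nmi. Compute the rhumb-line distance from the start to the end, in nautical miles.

Δψ = ln[tan(π/4+φ₂/2)/tan(π/4+φ₁/2)] = -1.7537;  Δφ = -1.5167 rad,  Δλ = -1.6912 rad
q = Δφ/Δψ = 0.8649
d = R·√(Δφ² + q²Δλ²) = 3436·2.10708 = 7240 nmi

7240 nmi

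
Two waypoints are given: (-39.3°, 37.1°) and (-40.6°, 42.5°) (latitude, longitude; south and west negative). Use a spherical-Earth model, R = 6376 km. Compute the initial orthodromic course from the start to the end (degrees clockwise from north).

109.2°

θ = atan2( sin Δλ·cos φ₂ ,  cos φ₁ sin φ₂ − sin φ₁ cos φ₂ cos Δλ )
  = atan2(+0.0715, -0.0248) = 109.16°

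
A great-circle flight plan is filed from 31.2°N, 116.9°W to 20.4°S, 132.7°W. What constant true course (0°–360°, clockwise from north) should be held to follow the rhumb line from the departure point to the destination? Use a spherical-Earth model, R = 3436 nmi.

196.4°

Meridional parts: M(φ₁)=+0.5736, M(φ₂)=-0.3638 → ΔM = -0.9375;  Δλ = -0.2758 rad
tan C = Δλ / ΔM = +0.2942 → C = 196.39°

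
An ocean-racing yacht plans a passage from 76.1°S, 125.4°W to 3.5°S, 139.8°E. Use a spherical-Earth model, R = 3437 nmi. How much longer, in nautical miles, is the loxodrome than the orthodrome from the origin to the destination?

Great circle: cos σ = sin φ₁ sin φ₂ + cos φ₁ cos φ₂ cos Δλ,  σ = 1.5316 rad → d_gc = 5264.1 nmi
Rhumb line: Δψ = +2.0434, q = Δφ/Δψ = 0.6201, d_rh = R√(Δφ²+q²Δλ²) = 5603.7 nmi
Excess = 5603.7 − 5264.1 = 339.6 ≈ 340 nmi

340 nmi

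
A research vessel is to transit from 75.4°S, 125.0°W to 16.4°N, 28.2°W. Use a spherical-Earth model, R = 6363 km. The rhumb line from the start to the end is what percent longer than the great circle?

5.2%

Great circle: σ = 1.8774 rad → d_gc = Rσ = 11946.1 km
Rhumb: Δφ = +1.6022, Δλ = +1.6895, Δψ = +2.3451, q = Δφ/Δψ = 0.6832 → d_rh = R√(Δφ²+q²Δλ²) = 12564.9 km
Excess = (12564.9 − 11946.1) / 11946.1 = 618.8 / 11946.1 = 5.18% ≈ 5.2%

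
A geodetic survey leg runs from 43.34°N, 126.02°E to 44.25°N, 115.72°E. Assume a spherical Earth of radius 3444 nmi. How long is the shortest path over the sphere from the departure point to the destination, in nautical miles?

450 nmi

cos σ = sin φ₁ sin φ₂ + cos φ₁ cos φ₂ cos Δλ
      = sin(43.34°)sin(44.25°) + cos(43.34°)cos(44.25°)cos(-10.30°) = 0.9915
σ = 7.485° → d = Rσ = 3444·0.13064 = 450 nmi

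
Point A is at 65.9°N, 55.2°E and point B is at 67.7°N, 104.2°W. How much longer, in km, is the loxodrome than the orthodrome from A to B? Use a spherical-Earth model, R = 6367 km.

1909 km

Great circle: cos σ = sin φ₁ sin φ₂ + cos φ₁ cos φ₂ cos Δλ,  σ = 0.7961 rad → d_gc = 5068.5 km
Rhumb line: Δψ = +0.0798, q = Δφ/Δψ = 0.3937, d_rh = R√(Δφ²+q²Δλ²) = 6977.5 km
Excess = 6977.5 − 5068.5 = 1909.0 ≈ 1909 km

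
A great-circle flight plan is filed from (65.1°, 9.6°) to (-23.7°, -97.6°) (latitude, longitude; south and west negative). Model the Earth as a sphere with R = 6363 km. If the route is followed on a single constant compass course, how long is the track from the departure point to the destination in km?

13712 km

Rhumb course C = atan2(Δλ, Δψ) with Δψ = ln[tan(π/4+φ₂/2)/tan(π/4+φ₁/2)] = -1.9366, Δλ = -1.8710 → C = 224.01°
d = R·|Δφ| / |cos C| = 6363·1.54985 / 0.71918 = 13712 km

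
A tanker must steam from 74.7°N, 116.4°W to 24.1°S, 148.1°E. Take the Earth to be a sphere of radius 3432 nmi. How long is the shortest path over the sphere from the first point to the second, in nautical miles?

Haversine: a = sin²(Δφ/2)+cos φ₁ cos φ₂ sin²(Δλ/2) = 0.70847;  σ = 2·atan2(√a,√(1−a))
σ = 114.642° → d = Rσ = 3432·2.00088 = 6867 nmi

6867 nmi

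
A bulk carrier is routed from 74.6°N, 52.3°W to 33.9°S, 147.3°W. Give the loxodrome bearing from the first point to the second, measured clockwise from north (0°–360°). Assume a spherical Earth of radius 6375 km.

212.2°

Meridional parts: M(φ₁)=+2.0010, M(φ₂)=-0.6296 → ΔM = -2.6305;  Δλ = -1.6581 rad
tan C = Δλ / ΔM = +0.6303 → C = 212.22°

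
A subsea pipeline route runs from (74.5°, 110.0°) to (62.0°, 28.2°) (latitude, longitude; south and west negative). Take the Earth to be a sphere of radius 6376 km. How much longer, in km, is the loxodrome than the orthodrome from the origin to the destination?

259 km

Great circle: cos σ = sin φ₁ sin φ₂ + cos φ₁ cos φ₂ cos Δλ,  σ = 0.5182 rad → d_gc = 3303.8 km
Rhumb line: Δψ = -0.6054, q = Δφ/Δψ = 0.3604, d_rh = R√(Δφ²+q²Δλ²) = 3563.0 km
Excess = 3563.0 − 3303.8 = 259.2 ≈ 259 km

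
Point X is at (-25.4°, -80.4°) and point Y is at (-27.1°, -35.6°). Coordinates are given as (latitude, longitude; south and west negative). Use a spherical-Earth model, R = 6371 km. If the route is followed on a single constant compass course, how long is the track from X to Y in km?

Δψ = ln[tan(π/4+φ₂/2)/tan(π/4+φ₁/2)] = -0.0331;  Δφ = -0.0297 rad,  Δλ = +0.7819 rad
q = Δφ/Δψ = 0.8968
d = R·√(Δφ² + q²Δλ²) = 6371·0.70186 = 4472 km

4472 km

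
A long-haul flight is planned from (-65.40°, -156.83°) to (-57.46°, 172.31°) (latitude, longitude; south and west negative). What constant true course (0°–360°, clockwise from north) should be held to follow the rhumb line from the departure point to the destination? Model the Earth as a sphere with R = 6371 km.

Meridional parts: M(φ₁)=-1.5231, M(φ₂)=-1.2315 → ΔM = +0.2916;  Δλ = -0.5386 rad
tan C = Δλ / ΔM = -1.8471 → C = 298.43°

298.4°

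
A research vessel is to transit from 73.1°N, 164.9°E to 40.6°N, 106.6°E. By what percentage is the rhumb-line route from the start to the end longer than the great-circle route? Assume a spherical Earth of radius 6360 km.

Great circle: σ = 0.7397 rad → d_gc = Rσ = 4704.7 km
Rhumb: Δφ = -0.5672, Δλ = -1.0175, Δψ = -1.1301, q = Δφ/Δψ = 0.5019 → d_rh = R√(Δφ²+q²Δλ²) = 4854.4 km
Excess = (4854.4 − 4704.7) / 4704.7 = 149.7 / 4704.7 = 3.18% ≈ 3.2%

3.2%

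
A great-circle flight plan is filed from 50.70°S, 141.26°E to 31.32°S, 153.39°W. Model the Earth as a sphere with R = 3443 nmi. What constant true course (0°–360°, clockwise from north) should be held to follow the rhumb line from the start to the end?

68.3°

Meridional parts: M(φ₁)=-1.0298, M(φ₂)=-0.5761 → ΔM = +0.4537;  Δλ = +1.1406 rad
tan C = Δλ / ΔM = +2.5137 → C = 68.31°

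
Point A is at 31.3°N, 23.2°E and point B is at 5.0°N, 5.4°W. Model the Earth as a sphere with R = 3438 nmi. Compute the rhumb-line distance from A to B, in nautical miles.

2257 nmi

Rhumb course C = atan2(Δλ, Δψ) with Δψ = ln[tan(π/4+φ₂/2)/tan(π/4+φ₁/2)] = -0.4883, Δλ = -0.4992 → C = 225.63°
d = R·|Δφ| / |cos C| = 3438·0.45902 / 0.69929 = 2257 nmi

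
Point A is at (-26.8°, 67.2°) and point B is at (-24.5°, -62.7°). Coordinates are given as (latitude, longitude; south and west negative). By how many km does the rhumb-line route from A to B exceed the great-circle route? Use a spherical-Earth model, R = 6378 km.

846 km

Great circle: cos σ = sin φ₁ sin φ₂ + cos φ₁ cos φ₂ cos Δλ,  σ = 1.9114 rad → d_gc = 12190.7 km
Rhumb line: Δψ = +0.0445, q = Δφ/Δψ = 0.9014, d_rh = R√(Δφ²+q²Δλ²) = 13036.4 km
Excess = 13036.4 − 12190.7 = 845.7 ≈ 846 km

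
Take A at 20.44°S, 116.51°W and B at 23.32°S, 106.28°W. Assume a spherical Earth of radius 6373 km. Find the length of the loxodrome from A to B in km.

1103 km

Rhumb course C = atan2(Δλ, Δψ) with Δψ = ln[tan(π/4+φ₂/2)/tan(π/4+φ₁/2)] = -0.0542, Δλ = +0.1785 → C = 106.88°
d = R·|Δφ| / |cos C| = 6373·0.05027 / 0.29035 = 1103 km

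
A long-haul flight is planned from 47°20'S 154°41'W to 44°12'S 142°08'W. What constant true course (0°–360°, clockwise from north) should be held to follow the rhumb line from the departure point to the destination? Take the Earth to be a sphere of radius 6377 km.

70.3°

Meridional parts: M(φ₁)=-0.9402, M(φ₂)=-0.8618 → ΔM = +0.0784;  Δλ = +0.2190 rad
tan C = Δλ / ΔM = +2.7930 → C = 70.30°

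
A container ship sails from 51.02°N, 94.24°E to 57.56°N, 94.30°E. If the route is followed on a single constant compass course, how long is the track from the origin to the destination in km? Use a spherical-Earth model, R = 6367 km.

Rhumb course C = atan2(Δλ, Δψ) with Δψ = ln[tan(π/4+φ₂/2)/tan(π/4+φ₁/2)] = +0.1961, Δλ = +0.0010 → C = 0.31°
d = R·|Δφ| / |cos C| = 6367·0.11414 / 0.99999 = 727 km

727 km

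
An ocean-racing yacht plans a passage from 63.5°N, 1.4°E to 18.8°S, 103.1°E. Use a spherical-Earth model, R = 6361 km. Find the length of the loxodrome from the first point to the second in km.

Rhumb course C = atan2(Δλ, Δψ) with Δψ = ln[tan(π/4+φ₂/2)/tan(π/4+φ₁/2)] = -1.7804, Δλ = +1.7750 → C = 135.09°
d = R·|Δφ| / |cos C| = 6361·1.43641 / 0.70817 = 12902 km

12902 km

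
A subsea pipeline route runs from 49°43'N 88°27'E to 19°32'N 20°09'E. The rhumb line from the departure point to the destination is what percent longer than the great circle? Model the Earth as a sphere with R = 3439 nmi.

Great circle: σ = 1.0697 rad → d_gc = Rσ = 3678.8 nmi
Rhumb: Δφ = -0.5268, Δλ = -1.1921, Δψ = -0.6553, q = Δφ/Δψ = 0.8039 → d_rh = R√(Δφ²+q²Δλ²) = 3760.8 nmi
Excess = (3760.8 − 3678.8) / 3678.8 = 82.0 / 3678.8 = 2.23% ≈ 2.2%

2.2%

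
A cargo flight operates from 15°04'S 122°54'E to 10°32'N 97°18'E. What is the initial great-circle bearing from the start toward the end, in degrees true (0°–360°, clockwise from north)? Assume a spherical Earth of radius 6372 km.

θ = atan2( sin Δλ·cos φ₂ ,  cos φ₁ sin φ₂ − sin φ₁ cos φ₂ cos Δλ )
  = atan2(-0.4248, +0.4070) = 313.77°

313.8°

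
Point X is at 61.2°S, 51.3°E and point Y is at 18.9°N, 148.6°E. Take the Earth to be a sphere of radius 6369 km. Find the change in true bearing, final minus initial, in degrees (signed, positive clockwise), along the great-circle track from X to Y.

Initial bearing θ₁ = atan2(sin Δλ cos φ₂, cos φ₁ sin φ₂ − sin φ₁ cos φ₂ cos Δλ) = 86.91°
Final bearing θ₂ = (initial bearing from the destination back to the start) + 180° = 30.56°
Δθ = θ₂ − θ₁ = -56.3°

-56.3°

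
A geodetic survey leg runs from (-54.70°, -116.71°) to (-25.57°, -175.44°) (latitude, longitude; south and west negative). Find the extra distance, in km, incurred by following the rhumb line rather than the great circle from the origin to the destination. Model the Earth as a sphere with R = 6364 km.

116 km

Great circle: cos σ = sin φ₁ sin φ₂ + cos φ₁ cos φ₂ cos Δλ,  σ = 0.8984 rad → d_gc = 5717.7 km
Rhumb line: Δψ = +0.6833, q = Δφ/Δψ = 0.7441, d_rh = R√(Δφ²+q²Δλ²) = 5833.5 km
Excess = 5833.5 − 5717.7 = 115.8 ≈ 116 km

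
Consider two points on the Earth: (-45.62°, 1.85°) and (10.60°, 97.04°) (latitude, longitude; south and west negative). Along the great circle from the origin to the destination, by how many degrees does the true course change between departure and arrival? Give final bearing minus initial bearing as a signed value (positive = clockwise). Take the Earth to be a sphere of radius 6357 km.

At departure: θ₁ = atan2(sin Δλ cos φ₂, cos φ₁ sin φ₂ − sin φ₁ cos φ₂ cos Δλ) = 86.19°
At arrival: θ₂ = atan2(sin Δλ cos φ₁, −cos φ₂ sin φ₁ + sin φ₂ cos φ₁ cos Δλ) = 45.23°
Δθ = θ₂ − θ₁ = -41.0°

-41.0°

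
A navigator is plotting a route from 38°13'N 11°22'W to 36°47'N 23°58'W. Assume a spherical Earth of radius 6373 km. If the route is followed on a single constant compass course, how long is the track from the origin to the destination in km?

Rhumb course C = atan2(Δλ, Δψ) with Δψ = ln[tan(π/4+φ₂/2)/tan(π/4+φ₁/2)] = -0.0315, Δλ = -0.2199 → C = 261.84°
d = R·|Δφ| / |cos C| = 6373·0.02502 / 0.14194 = 1123 km

1123 km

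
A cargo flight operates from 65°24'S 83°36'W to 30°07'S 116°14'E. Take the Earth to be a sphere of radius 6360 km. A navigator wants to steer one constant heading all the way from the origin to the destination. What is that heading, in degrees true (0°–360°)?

Δψ = ln[tan(π/4+φ₂/2)/tan(π/4+φ₁/2)] = +0.9714
Δλ = -2.7954 rad (taken the short way round)
course = atan2(Δλ, Δψ) = 289.16°

289.2°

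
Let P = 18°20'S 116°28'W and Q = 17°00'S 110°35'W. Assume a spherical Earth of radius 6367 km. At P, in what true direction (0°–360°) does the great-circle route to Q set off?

θ = atan2( sin Δλ·cos φ₂ ,  cos φ₁ sin φ₂ − sin φ₁ cos φ₂ cos Δλ )
  = atan2(+0.0980, +0.0217) = 77.53°

77.5°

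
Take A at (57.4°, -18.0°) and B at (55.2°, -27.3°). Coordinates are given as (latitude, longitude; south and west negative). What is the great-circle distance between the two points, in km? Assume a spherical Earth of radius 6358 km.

Haversine: a = sin²(Δφ/2)+cos φ₁ cos φ₂ sin²(Δλ/2) = 0.00239;  σ = 2·atan2(√a,√(1−a))
σ = 5.604° → d = Rσ = 6358·0.09780 = 622 km

622 km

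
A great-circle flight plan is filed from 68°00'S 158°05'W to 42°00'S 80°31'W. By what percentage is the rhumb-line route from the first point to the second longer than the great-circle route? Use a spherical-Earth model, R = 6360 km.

Great circle: σ = 0.8226 rad → d_gc = Rσ = 5231.5 km
Rhumb: Δφ = +0.4538, Δλ = +1.3538, Δψ = +0.8288, q = Δφ/Δψ = 0.5475 → d_rh = R√(Δφ²+q²Δλ²) = 5527.6 km
Excess = (5527.6 − 5231.5) / 5231.5 = 296.1 / 5231.5 = 5.66% ≈ 5.7%

5.7%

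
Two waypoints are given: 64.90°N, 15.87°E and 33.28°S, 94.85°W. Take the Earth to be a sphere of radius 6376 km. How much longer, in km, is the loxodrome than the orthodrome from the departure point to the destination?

Great circle: cos σ = sin φ₁ sin φ₂ + cos φ₁ cos φ₂ cos Δλ,  σ = 2.2426 rad → d_gc = 14298.7 km
Rhumb line: Δψ = -2.1189, q = Δφ/Δψ = 0.8087, d_rh = R√(Δφ²+q²Δλ²) = 14787.0 km
Excess = 14787.0 − 14298.7 = 488.3 ≈ 488 km

488 km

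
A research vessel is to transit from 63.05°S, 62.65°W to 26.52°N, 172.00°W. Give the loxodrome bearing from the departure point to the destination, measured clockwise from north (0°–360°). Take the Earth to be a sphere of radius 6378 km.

Δψ = ln[tan(π/4+φ₂/2)/tan(π/4+φ₁/2)] = +1.9090
Δλ = -1.9085 rad (taken the short way round)
course = atan2(Δλ, Δψ) = 315.01°

315.0°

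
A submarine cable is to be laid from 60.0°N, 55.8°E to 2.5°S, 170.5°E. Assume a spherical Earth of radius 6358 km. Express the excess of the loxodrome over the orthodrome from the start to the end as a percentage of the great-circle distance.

6.6%

Great circle: σ = 1.8199 rad → d_gc = Rσ = 11570.8 km
Rhumb: Δφ = -1.0908, Δλ = +2.0019, Δψ = -1.3606, q = Δφ/Δψ = 0.8017 → d_rh = R√(Δφ²+q²Δλ²) = 12338.2 km
Excess = (12338.2 − 11570.8) / 11570.8 = 767.4 / 11570.8 = 6.63% ≈ 6.6%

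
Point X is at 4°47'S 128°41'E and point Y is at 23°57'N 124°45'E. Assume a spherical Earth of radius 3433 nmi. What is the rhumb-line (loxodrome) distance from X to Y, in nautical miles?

Δψ = ln[tan(π/4+φ₂/2)/tan(π/4+φ₁/2)] = +0.5143;  Δφ = +0.5015 rad,  Δλ = -0.0686 rad
q = Δφ/Δψ = 0.9751
d = R·√(Δφ² + q²Δλ²) = 3433·0.50594 = 1737 nmi

1737 nmi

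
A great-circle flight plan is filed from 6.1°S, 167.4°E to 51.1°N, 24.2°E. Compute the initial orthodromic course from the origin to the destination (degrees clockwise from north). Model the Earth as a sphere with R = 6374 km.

θ = atan2( sin Δλ·cos φ₂ ,  cos φ₁ sin φ₂ − sin φ₁ cos φ₂ cos Δλ )
  = atan2(-0.3762, +0.7204) = 332.43°

332.4°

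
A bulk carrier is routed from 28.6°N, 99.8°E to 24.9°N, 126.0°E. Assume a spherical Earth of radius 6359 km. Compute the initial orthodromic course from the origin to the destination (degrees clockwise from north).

92.8°

N = sin Δλ·cos φ₂ = +0.4005;  D = cos φ₁ sin φ₂ − sin φ₁ cos φ₂ cos Δλ = -0.0199
initial course = atan2(N, D) = 92.85°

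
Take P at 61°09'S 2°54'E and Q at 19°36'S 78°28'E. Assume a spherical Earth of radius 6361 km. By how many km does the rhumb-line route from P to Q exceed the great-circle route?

Great circle: cos σ = sin φ₁ sin φ₂ + cos φ₁ cos φ₂ cos Δλ,  σ = 1.1515 rad → d_gc = 7324.7 km
Rhumb line: Δψ = +1.0089, q = Δφ/Δψ = 0.7188, d_rh = R√(Δφ²+q²Δλ²) = 7592.5 km
Excess = 7592.5 − 7324.7 = 267.8 ≈ 268 km

268 km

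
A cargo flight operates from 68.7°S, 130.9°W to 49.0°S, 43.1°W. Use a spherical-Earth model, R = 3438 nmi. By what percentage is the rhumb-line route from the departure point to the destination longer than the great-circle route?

Great circle: σ = 0.7780 rad → d_gc = Rσ = 2674.8 nmi
Rhumb: Δφ = +0.3438, Δλ = +1.5324, Δψ = +0.6872, q = Δφ/Δψ = 0.5003 → d_rh = R√(Δφ²+q²Δλ²) = 2888.7 nmi
Excess = (2888.7 − 2674.8) / 2674.8 = 213.9 / 2674.8 = 8.00% ≈ 8.0%

8.0%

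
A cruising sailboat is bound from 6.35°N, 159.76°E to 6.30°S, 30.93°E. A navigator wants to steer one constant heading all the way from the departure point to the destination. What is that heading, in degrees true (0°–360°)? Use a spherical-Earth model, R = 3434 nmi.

Δψ = ln[tan(π/4+φ₂/2)/tan(π/4+φ₁/2)] = -0.2212
Δλ = -2.2485 rad (taken the short way round)
course = atan2(Δλ, Δψ) = 264.38°

264.4°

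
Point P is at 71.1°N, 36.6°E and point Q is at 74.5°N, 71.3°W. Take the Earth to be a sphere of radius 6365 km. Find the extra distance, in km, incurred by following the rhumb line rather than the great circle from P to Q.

Great circle: cos σ = sin φ₁ sin φ₂ + cos φ₁ cos φ₂ cos Δλ,  σ = 0.4842 rad → d_gc = 3081.6 km
Rhumb line: Δψ = +0.2013, q = Δφ/Δψ = 0.2948, d_rh = R√(Δφ²+q²Δλ²) = 3553.3 km
Excess = 3553.3 − 3081.6 = 471.7 ≈ 472 km

472 km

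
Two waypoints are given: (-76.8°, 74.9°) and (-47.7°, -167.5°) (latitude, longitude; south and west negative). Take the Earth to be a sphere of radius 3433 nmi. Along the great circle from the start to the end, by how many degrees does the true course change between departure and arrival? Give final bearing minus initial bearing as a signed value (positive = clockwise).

At departure: θ₁ = atan2(sin Δλ cos φ₂, cos φ₁ sin φ₂ − sin φ₁ cos φ₂ cos Δλ) = 128.38°
At arrival: θ₂ = atan2(sin Δλ cos φ₁, −cos φ₂ sin φ₁ + sin φ₂ cos φ₁ cos Δλ) = 15.42°
Δθ = θ₂ − θ₁ = -113.0°

-113.0°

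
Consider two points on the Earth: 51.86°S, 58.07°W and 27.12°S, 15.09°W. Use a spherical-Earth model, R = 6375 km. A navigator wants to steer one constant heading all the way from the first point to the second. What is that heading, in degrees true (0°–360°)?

52.8°

Δψ = ln[tan(π/4+φ₂/2)/tan(π/4+φ₁/2)] = +0.5701
Δλ = +0.7501 rad (taken the short way round)
course = atan2(Δλ, Δψ) = 52.76°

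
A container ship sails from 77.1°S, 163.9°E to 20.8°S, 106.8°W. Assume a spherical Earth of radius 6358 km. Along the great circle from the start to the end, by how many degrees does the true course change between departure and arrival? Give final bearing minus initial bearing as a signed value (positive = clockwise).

-80.4°

Initial bearing θ₁ = atan2(sin Δλ cos φ₂, cos φ₁ sin φ₂ − sin φ₁ cos φ₂ cos Δλ) = 94.17°
Final bearing θ₂ = (initial bearing from the destination back to the start) + 180° = 13.78°
Δθ = θ₂ − θ₁ = -80.4°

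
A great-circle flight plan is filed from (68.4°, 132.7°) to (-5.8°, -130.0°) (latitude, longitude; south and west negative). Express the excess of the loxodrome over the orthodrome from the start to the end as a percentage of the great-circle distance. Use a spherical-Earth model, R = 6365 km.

5.2%

Great circle: σ = 1.7118 rad → d_gc = Rσ = 10895.3 km
Rhumb: Δφ = -1.2950, Δλ = +1.6982, Δψ = -1.7581, q = Δφ/Δψ = 0.7366 → d_rh = R√(Δφ²+q²Δλ²) = 11460.2 km
Excess = (11460.2 − 10895.3) / 10895.3 = 564.9 / 10895.3 = 5.18% ≈ 5.2%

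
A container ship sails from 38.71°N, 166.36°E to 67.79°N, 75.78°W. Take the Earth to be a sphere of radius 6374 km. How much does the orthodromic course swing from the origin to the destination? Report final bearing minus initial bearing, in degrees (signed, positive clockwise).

At departure: θ₁ = atan2(sin Δλ cos φ₂, cos φ₁ sin φ₂ − sin φ₁ cos φ₂ cos Δλ) = 21.86°
At arrival: θ₂ = atan2(sin Δλ cos φ₁, −cos φ₂ sin φ₁ + sin φ₂ cos φ₁ cos Δλ) = 129.76°
Δθ = θ₂ − θ₁ = +107.9°

+107.9°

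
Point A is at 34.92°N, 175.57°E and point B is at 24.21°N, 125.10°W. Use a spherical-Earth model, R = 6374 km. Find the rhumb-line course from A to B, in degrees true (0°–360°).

Meridional parts: M(φ₁)=+0.6511, M(φ₂)=+0.4357 → ΔM = -0.2154;  Δλ = +1.0355 rad
tan C = Δλ / ΔM = -4.8068 → C = 101.75°

101.8°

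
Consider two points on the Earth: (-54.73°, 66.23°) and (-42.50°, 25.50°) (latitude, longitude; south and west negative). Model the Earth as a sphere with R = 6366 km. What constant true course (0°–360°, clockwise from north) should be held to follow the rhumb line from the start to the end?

294.6°

Meridional parts: M(φ₁)=-1.1460, M(φ₂)=-0.8210 → ΔM = +0.3251;  Δλ = -0.7109 rad
tan C = Δλ / ΔM = -2.1867 → C = 294.58°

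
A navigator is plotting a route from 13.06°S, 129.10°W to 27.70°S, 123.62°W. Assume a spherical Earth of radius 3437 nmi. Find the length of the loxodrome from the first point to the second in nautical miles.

Δψ = ln[tan(π/4+φ₂/2)/tan(π/4+φ₁/2)] = -0.2735;  Δφ = -0.2555 rad,  Δλ = +0.0956 rad
q = Δφ/Δψ = 0.9341
d = R·√(Δφ² + q²Δλ²) = 3437·0.27069 = 930 nmi

930 nmi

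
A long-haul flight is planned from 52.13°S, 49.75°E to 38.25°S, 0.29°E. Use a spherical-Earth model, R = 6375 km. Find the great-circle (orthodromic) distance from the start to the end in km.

4080 km

Haversine: a = sin²(Δφ/2)+cos φ₁ cos φ₂ sin²(Δλ/2) = 0.09897;  σ = 2·atan2(√a,√(1−a))
σ = 36.673° → d = Rσ = 6375·0.64006 = 4080 km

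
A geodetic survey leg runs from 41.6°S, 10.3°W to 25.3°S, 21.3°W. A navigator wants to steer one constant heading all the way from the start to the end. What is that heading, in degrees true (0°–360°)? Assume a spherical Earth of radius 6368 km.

Meridional parts: M(φ₁)=-0.7998, M(φ₂)=-0.4567 → ΔM = +0.3431;  Δλ = -0.1920 rad
tan C = Δλ / ΔM = -0.5595 → C = 330.77°

330.8°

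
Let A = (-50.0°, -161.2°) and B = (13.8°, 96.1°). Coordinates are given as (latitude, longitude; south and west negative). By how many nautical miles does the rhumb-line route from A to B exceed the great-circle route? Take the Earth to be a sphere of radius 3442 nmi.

159 nmi

Great circle: cos σ = sin φ₁ sin φ₂ + cos φ₁ cos φ₂ cos Δλ,  σ = 1.8965 rad → d_gc = 6527.7 nmi
Rhumb line: Δψ = +1.2539, q = Δφ/Δψ = 0.8880, d_rh = R√(Δφ²+q²Δλ²) = 6686.4 nmi
Excess = 6686.4 − 6527.7 = 158.7 ≈ 159 nmi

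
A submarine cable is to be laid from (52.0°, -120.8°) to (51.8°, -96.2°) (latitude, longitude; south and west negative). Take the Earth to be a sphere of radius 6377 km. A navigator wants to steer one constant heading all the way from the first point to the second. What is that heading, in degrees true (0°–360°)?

90.8°

Meridional parts: M(φ₁)=+1.0662, M(φ₂)=+1.0605 → ΔM = -0.0057;  Δλ = +0.4294 rad
tan C = Δλ / ΔM = -75.8952 → C = 90.75°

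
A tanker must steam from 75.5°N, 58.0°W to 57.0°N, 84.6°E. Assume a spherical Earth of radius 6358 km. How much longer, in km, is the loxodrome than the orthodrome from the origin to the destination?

Great circle: cos σ = sin φ₁ sin φ₂ + cos φ₁ cos φ₂ cos Δλ,  σ = 0.7903 rad → d_gc = 5024.79 km
Rhumb line: Δψ = -0.8452, q = Δφ/Δψ = 0.3820, d_rh = R√(Δφ²+q²Δλ²) = 6384.26 km
Excess = 6384.26 − 5024.79 = 1359.47 ≈ 1359 km

1359 km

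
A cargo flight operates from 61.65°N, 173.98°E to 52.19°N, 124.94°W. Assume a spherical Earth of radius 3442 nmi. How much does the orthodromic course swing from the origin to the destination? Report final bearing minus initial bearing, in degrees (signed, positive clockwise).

Initial bearing θ₁ = atan2(sin Δλ cos φ₂, cos φ₁ sin φ₂ − sin φ₁ cos φ₂ cos Δλ) = 77.98°
Final bearing θ₂ = (initial bearing from the destination back to the start) + 180° = 130.75°
Δθ = θ₂ − θ₁ = +52.8°

+52.8°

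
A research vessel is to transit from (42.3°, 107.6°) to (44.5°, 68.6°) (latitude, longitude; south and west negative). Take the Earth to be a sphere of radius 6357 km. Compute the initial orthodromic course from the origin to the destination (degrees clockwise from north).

N = sin Δλ·cos φ₂ = -0.4489;  D = cos φ₁ sin φ₂ − sin φ₁ cos φ₂ cos Δλ = +0.1454
initial course = atan2(N, D) = 287.94°

287.9°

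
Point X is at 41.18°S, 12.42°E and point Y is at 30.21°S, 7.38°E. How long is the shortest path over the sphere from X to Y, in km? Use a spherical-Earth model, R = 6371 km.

cos σ = sin φ₁ sin φ₂ + cos φ₁ cos φ₂ cos Δλ
      = sin(-41.18°)sin(-30.21°) + cos(-41.18°)cos(-30.21°)cos(-5.04°) = 0.9792
σ = 11.703° → d = Rσ = 6371·0.20426 = 1301 km

1301 km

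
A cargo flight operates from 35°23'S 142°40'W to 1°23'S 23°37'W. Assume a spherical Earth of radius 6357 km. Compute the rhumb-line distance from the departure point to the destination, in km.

Δψ = ln[tan(π/4+φ₂/2)/tan(π/4+φ₁/2)] = +0.6369;  Δφ = +0.5934 rad,  Δλ = +2.0778 rad
q = Δφ/Δψ = 0.9318
d = R·√(Δφ² + q²Δλ²) = 6357·2.02491 = 12872 km

12872 km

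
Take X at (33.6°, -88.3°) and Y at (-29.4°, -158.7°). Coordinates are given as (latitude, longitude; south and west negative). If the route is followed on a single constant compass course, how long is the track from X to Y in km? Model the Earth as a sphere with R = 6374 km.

10207 km

Rhumb course C = atan2(Δλ, Δψ) with Δψ = ln[tan(π/4+φ₂/2)/tan(π/4+φ₁/2)] = -1.1605, Δλ = -1.2287 → C = 226.64°
d = R·|Δφ| / |cos C| = 6374·1.09956 / 0.68664 = 10207 km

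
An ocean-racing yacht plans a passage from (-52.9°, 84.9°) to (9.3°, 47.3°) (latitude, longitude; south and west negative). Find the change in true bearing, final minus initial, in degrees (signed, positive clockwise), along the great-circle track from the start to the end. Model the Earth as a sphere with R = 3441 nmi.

+16.8°

Initial bearing θ₁ = atan2(sin Δλ cos φ₂, cos φ₁ sin φ₂ − sin φ₁ cos φ₂ cos Δλ) = 320.14°
Final bearing θ₂ = (initial bearing from the destination back to the start) + 180° = 336.94°
Δθ = θ₂ − θ₁ = +16.8°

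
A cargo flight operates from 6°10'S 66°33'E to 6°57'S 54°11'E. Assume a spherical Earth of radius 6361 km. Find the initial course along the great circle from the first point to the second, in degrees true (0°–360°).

265.7°

N = sin Δλ·cos φ₂ = -0.2126;  D = cos φ₁ sin φ₂ − sin φ₁ cos φ₂ cos Δλ = -0.0161
initial course = atan2(N, D) = 265.66°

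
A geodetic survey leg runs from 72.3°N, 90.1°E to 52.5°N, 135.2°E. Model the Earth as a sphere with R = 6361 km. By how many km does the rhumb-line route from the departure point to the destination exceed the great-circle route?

63 km

Great circle: cos σ = sin φ₁ sin φ₂ + cos φ₁ cos φ₂ cos Δλ,  σ = 0.4812 rad → d_gc = 3060.9 km
Rhumb line: Δψ = -0.7794, q = Δφ/Δψ = 0.4434, d_rh = R√(Δφ²+q²Δλ²) = 3124.2 km
Excess = 3124.2 − 3060.9 = 63.3 ≈ 63 km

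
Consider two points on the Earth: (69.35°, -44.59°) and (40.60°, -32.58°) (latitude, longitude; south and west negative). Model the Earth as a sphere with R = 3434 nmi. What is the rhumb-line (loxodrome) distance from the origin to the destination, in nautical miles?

1767 nmi

Rhumb course C = atan2(Δλ, Δψ) with Δψ = ln[tan(π/4+φ₂/2)/tan(π/4+φ₁/2)] = -0.9261, Δλ = +0.2096 → C = 167.25°
d = R·|Δφ| / |cos C| = 3434·0.50178 / 0.97533 = 1767 nmi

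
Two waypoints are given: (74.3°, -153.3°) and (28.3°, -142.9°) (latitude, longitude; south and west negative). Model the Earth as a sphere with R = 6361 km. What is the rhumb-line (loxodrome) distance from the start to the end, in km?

5146 km

Rhumb course C = atan2(Δλ, Δψ) with Δψ = ln[tan(π/4+φ₂/2)/tan(π/4+φ₁/2)] = -1.4661, Δλ = +0.1815 → C = 172.94°
d = R·|Δφ| / |cos C| = 6361·0.80285 / 0.99242 = 5146 km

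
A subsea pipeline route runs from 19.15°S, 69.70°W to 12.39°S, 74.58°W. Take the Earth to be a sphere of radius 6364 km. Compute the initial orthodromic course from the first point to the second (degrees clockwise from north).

θ = atan2( sin Δλ·cos φ₂ ,  cos φ₁ sin φ₂ − sin φ₁ cos φ₂ cos Δλ )
  = atan2(-0.0831, +0.1165) = 324.51°

324.5°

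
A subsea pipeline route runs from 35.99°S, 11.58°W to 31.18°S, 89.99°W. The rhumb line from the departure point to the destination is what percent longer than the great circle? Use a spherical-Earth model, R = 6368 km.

Great circle: σ = 1.1115 rad → d_gc = Rσ = 7078.0 km
Rhumb: Δφ = +0.0840, Δλ = -1.3685, Δψ = +0.1008, q = Δφ/Δψ = 0.8326 → d_rh = R√(Δφ²+q²Δλ²) = 7275.6 km
Excess = (7275.6 − 7078.0) / 7078.0 = 197.6 / 7078.0 = 2.79% ≈ 2.8%

2.8%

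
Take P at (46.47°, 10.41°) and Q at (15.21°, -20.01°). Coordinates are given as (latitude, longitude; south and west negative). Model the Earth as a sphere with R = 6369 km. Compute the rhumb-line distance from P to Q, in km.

Δψ = ln[tan(π/4+φ₂/2)/tan(π/4+φ₁/2)] = -0.6495;  Δφ = -0.5456 rad,  Δλ = -0.5309 rad
q = Δφ/Δψ = 0.8400
d = R·√(Δφ² + q²Δλ²) = 6369·0.70468 = 4488 km

4488 km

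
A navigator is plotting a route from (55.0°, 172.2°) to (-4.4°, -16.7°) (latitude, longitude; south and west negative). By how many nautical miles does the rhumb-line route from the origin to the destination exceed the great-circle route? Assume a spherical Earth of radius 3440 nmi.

1619 nmi

Great circle: cos σ = sin φ₁ sin φ₂ + cos φ₁ cos φ₂ cos Δλ,  σ = 2.2496 rad → d_gc = 7738.5 nmi
Rhumb line: Δψ = -1.2311, q = Δφ/Δψ = 0.8421, d_rh = R√(Δφ²+q²Δλ²) = 9357.1 nmi
Excess = 9357.1 − 7738.5 = 1618.6 ≈ 1619 nmi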